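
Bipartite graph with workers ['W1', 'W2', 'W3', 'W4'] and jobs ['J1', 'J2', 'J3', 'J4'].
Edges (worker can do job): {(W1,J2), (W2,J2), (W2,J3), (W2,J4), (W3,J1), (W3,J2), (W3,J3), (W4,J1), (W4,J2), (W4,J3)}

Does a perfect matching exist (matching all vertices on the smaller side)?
Yes, perfect matching exists (size 4)

Perfect matching: {(W1,J2), (W2,J4), (W3,J1), (W4,J3)}
All 4 vertices on the smaller side are matched.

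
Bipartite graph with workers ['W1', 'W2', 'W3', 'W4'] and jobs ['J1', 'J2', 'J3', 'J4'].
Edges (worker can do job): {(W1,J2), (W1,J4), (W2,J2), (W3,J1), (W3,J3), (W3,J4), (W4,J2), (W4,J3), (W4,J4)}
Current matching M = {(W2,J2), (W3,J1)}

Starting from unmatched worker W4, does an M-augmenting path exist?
Yes: W4 → J4

An M-augmenting path alternates non-matching / matching edges, starting and ending at unmatched vertices.
Path: W4 → J4
(J4 is unmatched in M, so the path is augmenting.)
Flipping edges along this path would increase |M| from 2 to 3.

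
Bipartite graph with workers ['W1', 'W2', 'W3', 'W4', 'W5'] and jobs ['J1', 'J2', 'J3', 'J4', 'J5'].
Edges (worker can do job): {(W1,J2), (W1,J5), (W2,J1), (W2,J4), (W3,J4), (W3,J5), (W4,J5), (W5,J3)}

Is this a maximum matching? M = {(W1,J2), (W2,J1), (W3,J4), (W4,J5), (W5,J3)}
Yes, size 5 is maximum

Proposed matching has size 5.
Maximum matching size for this graph: 5.

This is a maximum matching.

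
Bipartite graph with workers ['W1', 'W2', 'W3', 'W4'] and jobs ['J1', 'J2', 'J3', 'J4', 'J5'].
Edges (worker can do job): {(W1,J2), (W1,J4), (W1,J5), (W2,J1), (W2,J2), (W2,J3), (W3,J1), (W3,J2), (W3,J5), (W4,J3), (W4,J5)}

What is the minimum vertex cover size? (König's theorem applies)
Minimum vertex cover size = 4

By König's theorem: in bipartite graphs,
min vertex cover = max matching = 4

Maximum matching has size 4, so minimum vertex cover also has size 4.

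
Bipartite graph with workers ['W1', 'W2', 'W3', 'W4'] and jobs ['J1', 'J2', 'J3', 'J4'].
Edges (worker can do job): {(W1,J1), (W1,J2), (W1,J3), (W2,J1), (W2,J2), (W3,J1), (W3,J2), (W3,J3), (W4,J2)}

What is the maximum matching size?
Maximum matching size = 3

Maximum matching: {(W1,J3), (W3,J1), (W4,J2)}
Size: 3

This assigns 3 workers to 3 distinct jobs.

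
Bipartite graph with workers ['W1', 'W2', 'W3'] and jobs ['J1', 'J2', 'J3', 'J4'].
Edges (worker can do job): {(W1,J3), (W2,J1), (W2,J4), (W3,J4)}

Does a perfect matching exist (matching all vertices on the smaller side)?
Yes, perfect matching exists (size 3)

Perfect matching: {(W1,J3), (W2,J1), (W3,J4)}
All 3 vertices on the smaller side are matched.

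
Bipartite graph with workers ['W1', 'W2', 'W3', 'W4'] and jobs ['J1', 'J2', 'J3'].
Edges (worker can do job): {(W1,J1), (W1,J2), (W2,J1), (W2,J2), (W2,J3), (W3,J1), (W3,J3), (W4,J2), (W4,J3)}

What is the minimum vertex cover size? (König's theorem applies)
Minimum vertex cover size = 3

By König's theorem: in bipartite graphs,
min vertex cover = max matching = 3

Maximum matching has size 3, so minimum vertex cover also has size 3.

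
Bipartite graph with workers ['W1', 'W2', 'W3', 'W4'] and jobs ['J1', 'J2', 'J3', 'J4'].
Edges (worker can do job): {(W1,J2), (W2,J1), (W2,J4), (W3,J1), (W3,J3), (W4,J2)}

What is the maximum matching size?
Maximum matching size = 3

Maximum matching: {(W2,J4), (W3,J1), (W4,J2)}
Size: 3

This assigns 3 workers to 3 distinct jobs.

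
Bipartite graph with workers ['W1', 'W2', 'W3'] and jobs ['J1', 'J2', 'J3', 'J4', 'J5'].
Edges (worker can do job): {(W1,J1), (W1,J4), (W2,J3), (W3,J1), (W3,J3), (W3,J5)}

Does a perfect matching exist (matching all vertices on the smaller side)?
Yes, perfect matching exists (size 3)

Perfect matching: {(W1,J4), (W2,J3), (W3,J5)}
All 3 vertices on the smaller side are matched.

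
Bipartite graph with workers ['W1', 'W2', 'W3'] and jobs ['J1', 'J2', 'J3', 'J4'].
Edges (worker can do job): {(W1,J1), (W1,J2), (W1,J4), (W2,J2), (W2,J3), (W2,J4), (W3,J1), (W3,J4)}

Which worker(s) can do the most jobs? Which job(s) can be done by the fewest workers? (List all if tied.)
Most versatile: W1, W2 (3 jobs); Least covered: J3 (1 workers)

Worker degrees (jobs they can do): W1:3, W2:3, W3:2
Job degrees (workers who can do it): J1:2, J2:2, J3:1, J4:3

Maximum worker degree is 3, achieved by: W1, W2
Minimum job degree is 1, achieved by: J3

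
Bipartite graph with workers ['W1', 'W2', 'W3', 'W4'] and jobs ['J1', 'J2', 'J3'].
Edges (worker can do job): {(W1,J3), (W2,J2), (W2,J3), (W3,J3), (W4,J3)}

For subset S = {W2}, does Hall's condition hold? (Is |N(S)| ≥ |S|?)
Yes: |N(S)| = 2, |S| = 1

Subset S = {W2}
Neighbors N(S) = {J2, J3}

|N(S)| = 2, |S| = 1
Hall's condition: |N(S)| ≥ |S| is satisfied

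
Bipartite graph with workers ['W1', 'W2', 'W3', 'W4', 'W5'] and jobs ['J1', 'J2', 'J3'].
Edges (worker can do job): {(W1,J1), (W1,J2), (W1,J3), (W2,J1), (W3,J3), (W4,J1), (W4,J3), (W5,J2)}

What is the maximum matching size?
Maximum matching size = 3

Maximum matching: {(W3,J3), (W4,J1), (W5,J2)}
Size: 3

This assigns 3 workers to 3 distinct jobs.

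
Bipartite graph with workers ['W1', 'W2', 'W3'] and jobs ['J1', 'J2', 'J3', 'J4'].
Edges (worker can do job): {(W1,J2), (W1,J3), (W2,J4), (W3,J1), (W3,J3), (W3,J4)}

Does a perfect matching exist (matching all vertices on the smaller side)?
Yes, perfect matching exists (size 3)

Perfect matching: {(W1,J3), (W2,J4), (W3,J1)}
All 3 vertices on the smaller side are matched.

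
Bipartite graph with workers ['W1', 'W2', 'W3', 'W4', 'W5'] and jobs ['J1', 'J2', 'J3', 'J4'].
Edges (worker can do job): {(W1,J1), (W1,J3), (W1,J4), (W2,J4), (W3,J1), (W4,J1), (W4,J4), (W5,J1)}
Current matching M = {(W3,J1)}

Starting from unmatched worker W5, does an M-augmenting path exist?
No augmenting path from W5

Alternating search from W5 reaches jobs: {J1}.
Every reachable job is already matched in M, and following those matched edges back to workers exposes no further unvisited jobs.
No M-augmenting path from W5 exists.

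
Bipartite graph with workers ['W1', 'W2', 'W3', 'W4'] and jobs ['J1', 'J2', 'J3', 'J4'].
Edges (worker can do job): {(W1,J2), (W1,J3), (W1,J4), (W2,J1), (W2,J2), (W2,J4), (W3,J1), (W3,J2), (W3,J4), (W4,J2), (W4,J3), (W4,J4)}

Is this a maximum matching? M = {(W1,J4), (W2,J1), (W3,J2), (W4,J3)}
Yes, size 4 is maximum

Proposed matching has size 4.
Maximum matching size for this graph: 4.

This is a maximum matching.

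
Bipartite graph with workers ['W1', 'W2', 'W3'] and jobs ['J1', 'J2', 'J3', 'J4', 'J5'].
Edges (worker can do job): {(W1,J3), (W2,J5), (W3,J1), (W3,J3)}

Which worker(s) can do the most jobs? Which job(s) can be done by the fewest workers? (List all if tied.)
Most versatile: W3 (2 jobs); Least covered: J2, J4 (0 workers)

Worker degrees (jobs they can do): W1:1, W2:1, W3:2
Job degrees (workers who can do it): J1:1, J2:0, J3:2, J4:0, J5:1

Maximum worker degree is 2, achieved by: W3
Minimum job degree is 0, achieved by: J2, J4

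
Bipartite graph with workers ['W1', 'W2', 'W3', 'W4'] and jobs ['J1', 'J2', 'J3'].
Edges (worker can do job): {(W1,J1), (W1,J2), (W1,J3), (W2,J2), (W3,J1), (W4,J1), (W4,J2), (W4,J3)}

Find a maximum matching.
Matching: {(W1,J3), (W3,J1), (W4,J2)}

Maximum matching (size 3):
  W1 → J3
  W3 → J1
  W4 → J2

Each worker is assigned to at most one job, and each job to at most one worker.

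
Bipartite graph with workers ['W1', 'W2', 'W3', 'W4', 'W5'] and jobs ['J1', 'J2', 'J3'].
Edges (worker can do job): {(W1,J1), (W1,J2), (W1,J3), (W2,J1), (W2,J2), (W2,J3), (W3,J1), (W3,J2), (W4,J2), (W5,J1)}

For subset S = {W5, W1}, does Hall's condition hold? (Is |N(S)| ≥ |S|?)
Yes: |N(S)| = 3, |S| = 2

Subset S = {W5, W1}
Neighbors N(S) = {J1, J2, J3}

|N(S)| = 3, |S| = 2
Hall's condition: |N(S)| ≥ |S| is satisfied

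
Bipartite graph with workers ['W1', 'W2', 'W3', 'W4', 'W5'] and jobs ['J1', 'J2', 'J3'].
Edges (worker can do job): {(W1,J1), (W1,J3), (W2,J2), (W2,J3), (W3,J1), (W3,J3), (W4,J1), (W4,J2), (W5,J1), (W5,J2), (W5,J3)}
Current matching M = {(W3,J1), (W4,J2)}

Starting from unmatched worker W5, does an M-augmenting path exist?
Yes: W5 → J3

An M-augmenting path alternates non-matching / matching edges, starting and ending at unmatched vertices.
Path: W5 → J3
(J3 is unmatched in M, so the path is augmenting.)
Flipping edges along this path would increase |M| from 2 to 3.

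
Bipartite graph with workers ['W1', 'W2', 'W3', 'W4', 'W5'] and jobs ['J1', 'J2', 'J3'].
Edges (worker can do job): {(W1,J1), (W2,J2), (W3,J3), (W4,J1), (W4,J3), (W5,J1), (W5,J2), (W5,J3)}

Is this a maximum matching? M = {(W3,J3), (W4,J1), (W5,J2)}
Yes, size 3 is maximum

Proposed matching has size 3.
Maximum matching size for this graph: 3.

This is a maximum matching.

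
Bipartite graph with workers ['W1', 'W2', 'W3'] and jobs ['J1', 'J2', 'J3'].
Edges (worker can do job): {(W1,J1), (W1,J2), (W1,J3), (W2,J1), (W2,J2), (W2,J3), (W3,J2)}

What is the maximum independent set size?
Maximum independent set = 3

By König's theorem:
- Min vertex cover = Max matching = 3
- Max independent set = Total vertices - Min vertex cover
- Max independent set = 6 - 3 = 3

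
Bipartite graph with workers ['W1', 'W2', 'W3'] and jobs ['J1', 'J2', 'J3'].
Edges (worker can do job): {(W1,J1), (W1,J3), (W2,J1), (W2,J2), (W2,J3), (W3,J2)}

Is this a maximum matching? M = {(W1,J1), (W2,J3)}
No, size 2 is not maximum

Proposed matching has size 2.
Maximum matching size for this graph: 3.

This is NOT maximum - can be improved to size 3.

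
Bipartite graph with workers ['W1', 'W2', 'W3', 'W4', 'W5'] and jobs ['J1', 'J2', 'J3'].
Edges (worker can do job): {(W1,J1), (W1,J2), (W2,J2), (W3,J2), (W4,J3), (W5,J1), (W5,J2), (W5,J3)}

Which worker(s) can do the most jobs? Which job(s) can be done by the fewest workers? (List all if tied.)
Most versatile: W5 (3 jobs); Least covered: J1, J3 (2 workers)

Worker degrees (jobs they can do): W1:2, W2:1, W3:1, W4:1, W5:3
Job degrees (workers who can do it): J1:2, J2:4, J3:2

Maximum worker degree is 3, achieved by: W5
Minimum job degree is 2, achieved by: J1, J3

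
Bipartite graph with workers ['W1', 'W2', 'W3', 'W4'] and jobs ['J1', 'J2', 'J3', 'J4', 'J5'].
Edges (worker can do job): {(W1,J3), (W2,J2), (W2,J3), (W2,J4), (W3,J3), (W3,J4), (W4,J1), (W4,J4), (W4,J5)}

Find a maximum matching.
Matching: {(W1,J3), (W2,J2), (W3,J4), (W4,J5)}

Maximum matching (size 4):
  W1 → J3
  W2 → J2
  W3 → J4
  W4 → J5

Each worker is assigned to at most one job, and each job to at most one worker.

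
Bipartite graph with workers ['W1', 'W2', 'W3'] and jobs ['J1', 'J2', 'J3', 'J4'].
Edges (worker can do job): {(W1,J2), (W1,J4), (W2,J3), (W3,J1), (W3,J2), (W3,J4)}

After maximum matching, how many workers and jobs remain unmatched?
Unmatched: 0 workers, 1 jobs

Maximum matching size: 3
Workers: 3 total, 3 matched, 0 unmatched
Jobs: 4 total, 3 matched, 1 unmatched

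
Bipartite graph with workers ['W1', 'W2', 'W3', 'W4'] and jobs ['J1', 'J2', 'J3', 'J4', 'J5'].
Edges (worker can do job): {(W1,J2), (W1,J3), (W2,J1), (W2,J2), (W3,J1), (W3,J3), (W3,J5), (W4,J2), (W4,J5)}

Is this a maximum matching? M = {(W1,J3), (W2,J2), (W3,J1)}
No, size 3 is not maximum

Proposed matching has size 3.
Maximum matching size for this graph: 4.

This is NOT maximum - can be improved to size 4.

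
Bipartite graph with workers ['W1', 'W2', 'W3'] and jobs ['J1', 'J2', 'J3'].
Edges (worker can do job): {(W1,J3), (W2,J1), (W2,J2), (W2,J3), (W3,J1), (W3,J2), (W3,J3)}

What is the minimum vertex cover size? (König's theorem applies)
Minimum vertex cover size = 3

By König's theorem: in bipartite graphs,
min vertex cover = max matching = 3

Maximum matching has size 3, so minimum vertex cover also has size 3.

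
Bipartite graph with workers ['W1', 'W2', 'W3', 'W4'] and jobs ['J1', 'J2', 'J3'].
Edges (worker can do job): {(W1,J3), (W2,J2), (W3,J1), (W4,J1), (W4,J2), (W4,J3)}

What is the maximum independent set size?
Maximum independent set = 4

By König's theorem:
- Min vertex cover = Max matching = 3
- Max independent set = Total vertices - Min vertex cover
- Max independent set = 7 - 3 = 4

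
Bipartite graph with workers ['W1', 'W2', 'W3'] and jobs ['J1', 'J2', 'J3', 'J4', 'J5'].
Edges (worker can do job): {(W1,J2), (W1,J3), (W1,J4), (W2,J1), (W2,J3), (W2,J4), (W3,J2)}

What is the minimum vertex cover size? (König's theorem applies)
Minimum vertex cover size = 3

By König's theorem: in bipartite graphs,
min vertex cover = max matching = 3

Maximum matching has size 3, so minimum vertex cover also has size 3.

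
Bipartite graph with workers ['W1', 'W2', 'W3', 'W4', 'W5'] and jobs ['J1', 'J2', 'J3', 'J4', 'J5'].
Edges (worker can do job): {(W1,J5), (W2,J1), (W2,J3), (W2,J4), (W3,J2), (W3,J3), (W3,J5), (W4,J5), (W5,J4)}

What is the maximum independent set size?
Maximum independent set = 6

By König's theorem:
- Min vertex cover = Max matching = 4
- Max independent set = Total vertices - Min vertex cover
- Max independent set = 10 - 4 = 6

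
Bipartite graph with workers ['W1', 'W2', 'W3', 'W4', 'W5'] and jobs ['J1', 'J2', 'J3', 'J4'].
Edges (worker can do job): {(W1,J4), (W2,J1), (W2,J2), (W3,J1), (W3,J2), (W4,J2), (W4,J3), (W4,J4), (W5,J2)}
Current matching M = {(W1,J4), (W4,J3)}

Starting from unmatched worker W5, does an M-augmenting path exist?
Yes: W5 → J2

An M-augmenting path alternates non-matching / matching edges, starting and ending at unmatched vertices.
Path: W5 → J2
(J2 is unmatched in M, so the path is augmenting.)
Flipping edges along this path would increase |M| from 2 to 3.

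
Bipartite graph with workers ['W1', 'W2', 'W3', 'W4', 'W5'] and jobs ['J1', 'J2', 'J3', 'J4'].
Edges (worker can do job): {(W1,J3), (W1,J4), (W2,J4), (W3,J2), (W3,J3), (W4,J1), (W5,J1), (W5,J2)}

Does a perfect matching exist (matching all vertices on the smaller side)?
Yes, perfect matching exists (size 4)

Perfect matching: {(W1,J4), (W3,J3), (W4,J1), (W5,J2)}
All 4 vertices on the smaller side are matched.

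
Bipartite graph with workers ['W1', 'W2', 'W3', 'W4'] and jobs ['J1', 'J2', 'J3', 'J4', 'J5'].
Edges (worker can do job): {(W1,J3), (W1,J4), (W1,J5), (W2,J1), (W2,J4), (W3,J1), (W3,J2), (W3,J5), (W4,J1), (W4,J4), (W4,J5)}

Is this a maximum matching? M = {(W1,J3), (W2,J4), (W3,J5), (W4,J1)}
Yes, size 4 is maximum

Proposed matching has size 4.
Maximum matching size for this graph: 4.

This is a maximum matching.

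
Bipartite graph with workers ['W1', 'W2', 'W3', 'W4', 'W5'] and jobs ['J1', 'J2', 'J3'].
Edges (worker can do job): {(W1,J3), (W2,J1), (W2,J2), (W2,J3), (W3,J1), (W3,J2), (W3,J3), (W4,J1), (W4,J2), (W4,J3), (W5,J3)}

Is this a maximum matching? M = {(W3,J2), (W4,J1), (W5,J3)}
Yes, size 3 is maximum

Proposed matching has size 3.
Maximum matching size for this graph: 3.

This is a maximum matching.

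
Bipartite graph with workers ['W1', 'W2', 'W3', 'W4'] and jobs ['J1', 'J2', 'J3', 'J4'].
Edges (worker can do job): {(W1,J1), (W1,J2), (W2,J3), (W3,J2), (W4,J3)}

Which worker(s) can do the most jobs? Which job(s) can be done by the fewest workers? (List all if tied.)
Most versatile: W1 (2 jobs); Least covered: J4 (0 workers)

Worker degrees (jobs they can do): W1:2, W2:1, W3:1, W4:1
Job degrees (workers who can do it): J1:1, J2:2, J3:2, J4:0

Maximum worker degree is 2, achieved by: W1
Minimum job degree is 0, achieved by: J4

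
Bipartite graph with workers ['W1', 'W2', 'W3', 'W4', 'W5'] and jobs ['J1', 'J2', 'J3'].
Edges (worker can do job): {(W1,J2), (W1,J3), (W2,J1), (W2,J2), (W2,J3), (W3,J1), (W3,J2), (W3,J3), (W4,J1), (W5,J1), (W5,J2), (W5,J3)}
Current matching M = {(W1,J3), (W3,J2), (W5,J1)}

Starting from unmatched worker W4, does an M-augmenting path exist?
No augmenting path from W4

Alternating search from W4 reaches jobs: {J1, J2, J3}.
Every reachable job is already matched in M, and following those matched edges back to workers exposes no further unvisited jobs.
No M-augmenting path from W4 exists.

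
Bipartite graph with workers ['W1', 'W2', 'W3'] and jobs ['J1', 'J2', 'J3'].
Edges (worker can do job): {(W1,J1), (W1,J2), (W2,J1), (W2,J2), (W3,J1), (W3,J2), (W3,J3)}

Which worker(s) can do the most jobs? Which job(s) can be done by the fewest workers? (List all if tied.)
Most versatile: W3 (3 jobs); Least covered: J3 (1 workers)

Worker degrees (jobs they can do): W1:2, W2:2, W3:3
Job degrees (workers who can do it): J1:3, J2:3, J3:1

Maximum worker degree is 3, achieved by: W3
Minimum job degree is 1, achieved by: J3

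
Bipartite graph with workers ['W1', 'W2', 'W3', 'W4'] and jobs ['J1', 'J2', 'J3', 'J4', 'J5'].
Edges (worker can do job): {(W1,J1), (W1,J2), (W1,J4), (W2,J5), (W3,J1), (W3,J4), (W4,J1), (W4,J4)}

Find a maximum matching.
Matching: {(W1,J2), (W2,J5), (W3,J1), (W4,J4)}

Maximum matching (size 4):
  W1 → J2
  W2 → J5
  W3 → J1
  W4 → J4

Each worker is assigned to at most one job, and each job to at most one worker.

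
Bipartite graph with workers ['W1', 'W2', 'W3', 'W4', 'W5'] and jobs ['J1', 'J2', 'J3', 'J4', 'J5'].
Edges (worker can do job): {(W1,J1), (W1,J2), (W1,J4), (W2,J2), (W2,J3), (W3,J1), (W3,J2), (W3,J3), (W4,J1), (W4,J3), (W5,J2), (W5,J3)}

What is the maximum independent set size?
Maximum independent set = 6

By König's theorem:
- Min vertex cover = Max matching = 4
- Max independent set = Total vertices - Min vertex cover
- Max independent set = 10 - 4 = 6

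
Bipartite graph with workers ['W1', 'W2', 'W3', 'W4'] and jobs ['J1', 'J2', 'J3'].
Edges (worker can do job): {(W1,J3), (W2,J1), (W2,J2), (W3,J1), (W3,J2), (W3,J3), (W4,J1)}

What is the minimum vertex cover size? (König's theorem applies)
Minimum vertex cover size = 3

By König's theorem: in bipartite graphs,
min vertex cover = max matching = 3

Maximum matching has size 3, so minimum vertex cover also has size 3.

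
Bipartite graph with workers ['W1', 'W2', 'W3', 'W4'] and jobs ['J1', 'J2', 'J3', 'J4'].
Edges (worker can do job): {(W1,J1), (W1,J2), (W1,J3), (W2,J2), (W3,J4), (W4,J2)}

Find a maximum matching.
Matching: {(W1,J1), (W3,J4), (W4,J2)}

Maximum matching (size 3):
  W1 → J1
  W3 → J4
  W4 → J2

Each worker is assigned to at most one job, and each job to at most one worker.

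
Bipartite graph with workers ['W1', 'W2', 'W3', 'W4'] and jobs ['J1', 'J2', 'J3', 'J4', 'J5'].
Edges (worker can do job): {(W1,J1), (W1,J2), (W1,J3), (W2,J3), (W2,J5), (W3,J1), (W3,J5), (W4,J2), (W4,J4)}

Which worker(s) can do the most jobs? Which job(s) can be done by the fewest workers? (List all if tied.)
Most versatile: W1 (3 jobs); Least covered: J4 (1 workers)

Worker degrees (jobs they can do): W1:3, W2:2, W3:2, W4:2
Job degrees (workers who can do it): J1:2, J2:2, J3:2, J4:1, J5:2

Maximum worker degree is 3, achieved by: W1
Minimum job degree is 1, achieved by: J4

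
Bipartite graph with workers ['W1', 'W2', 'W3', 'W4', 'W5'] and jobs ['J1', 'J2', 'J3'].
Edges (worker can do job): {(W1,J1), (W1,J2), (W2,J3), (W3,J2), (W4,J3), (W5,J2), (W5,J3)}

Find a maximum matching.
Matching: {(W1,J1), (W3,J2), (W5,J3)}

Maximum matching (size 3):
  W1 → J1
  W3 → J2
  W5 → J3

Each worker is assigned to at most one job, and each job to at most one worker.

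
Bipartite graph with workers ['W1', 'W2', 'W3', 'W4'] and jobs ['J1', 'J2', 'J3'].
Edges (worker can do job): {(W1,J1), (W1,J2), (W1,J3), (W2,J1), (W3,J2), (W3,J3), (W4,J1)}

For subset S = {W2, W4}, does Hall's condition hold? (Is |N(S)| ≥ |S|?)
No: |N(S)| = 1, |S| = 2

Subset S = {W2, W4}
Neighbors N(S) = {J1}

|N(S)| = 1, |S| = 2
Hall's condition: |N(S)| ≥ |S| is NOT satisfied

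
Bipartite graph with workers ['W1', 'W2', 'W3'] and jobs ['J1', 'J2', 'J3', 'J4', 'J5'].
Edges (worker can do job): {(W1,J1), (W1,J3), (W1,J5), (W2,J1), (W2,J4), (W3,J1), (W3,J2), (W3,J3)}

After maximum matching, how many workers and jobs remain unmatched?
Unmatched: 0 workers, 2 jobs

Maximum matching size: 3
Workers: 3 total, 3 matched, 0 unmatched
Jobs: 5 total, 3 matched, 2 unmatched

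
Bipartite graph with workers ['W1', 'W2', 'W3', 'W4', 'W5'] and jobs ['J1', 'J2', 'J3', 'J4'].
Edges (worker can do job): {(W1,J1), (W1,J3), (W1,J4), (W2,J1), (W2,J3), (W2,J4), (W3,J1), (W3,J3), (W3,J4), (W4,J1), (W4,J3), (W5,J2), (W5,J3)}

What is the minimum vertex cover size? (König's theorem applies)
Minimum vertex cover size = 4

By König's theorem: in bipartite graphs,
min vertex cover = max matching = 4

Maximum matching has size 4, so minimum vertex cover also has size 4.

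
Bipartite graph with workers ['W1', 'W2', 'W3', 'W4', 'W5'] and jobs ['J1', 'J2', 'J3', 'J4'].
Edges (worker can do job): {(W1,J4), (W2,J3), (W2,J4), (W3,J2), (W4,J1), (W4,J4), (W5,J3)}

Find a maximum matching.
Matching: {(W1,J4), (W3,J2), (W4,J1), (W5,J3)}

Maximum matching (size 4):
  W1 → J4
  W3 → J2
  W4 → J1
  W5 → J3

Each worker is assigned to at most one job, and each job to at most one worker.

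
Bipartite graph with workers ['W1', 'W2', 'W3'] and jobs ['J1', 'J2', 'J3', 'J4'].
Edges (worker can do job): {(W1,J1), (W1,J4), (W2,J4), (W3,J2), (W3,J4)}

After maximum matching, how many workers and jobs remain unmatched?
Unmatched: 0 workers, 1 jobs

Maximum matching size: 3
Workers: 3 total, 3 matched, 0 unmatched
Jobs: 4 total, 3 matched, 1 unmatched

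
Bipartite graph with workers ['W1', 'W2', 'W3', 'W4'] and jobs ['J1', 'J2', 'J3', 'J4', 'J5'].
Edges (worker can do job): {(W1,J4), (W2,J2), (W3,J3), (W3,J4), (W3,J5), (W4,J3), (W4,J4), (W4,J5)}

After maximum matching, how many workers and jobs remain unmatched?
Unmatched: 0 workers, 1 jobs

Maximum matching size: 4
Workers: 4 total, 4 matched, 0 unmatched
Jobs: 5 total, 4 matched, 1 unmatched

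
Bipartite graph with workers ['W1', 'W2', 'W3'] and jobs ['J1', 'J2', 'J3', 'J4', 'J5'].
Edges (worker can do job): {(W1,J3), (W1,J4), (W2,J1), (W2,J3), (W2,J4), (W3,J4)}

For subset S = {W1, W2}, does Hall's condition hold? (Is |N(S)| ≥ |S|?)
Yes: |N(S)| = 3, |S| = 2

Subset S = {W1, W2}
Neighbors N(S) = {J1, J3, J4}

|N(S)| = 3, |S| = 2
Hall's condition: |N(S)| ≥ |S| is satisfied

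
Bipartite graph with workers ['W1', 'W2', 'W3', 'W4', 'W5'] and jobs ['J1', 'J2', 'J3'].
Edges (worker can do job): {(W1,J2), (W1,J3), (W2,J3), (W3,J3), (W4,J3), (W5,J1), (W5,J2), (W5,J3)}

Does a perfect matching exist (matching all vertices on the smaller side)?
Yes, perfect matching exists (size 3)

Perfect matching: {(W1,J2), (W3,J3), (W5,J1)}
All 3 vertices on the smaller side are matched.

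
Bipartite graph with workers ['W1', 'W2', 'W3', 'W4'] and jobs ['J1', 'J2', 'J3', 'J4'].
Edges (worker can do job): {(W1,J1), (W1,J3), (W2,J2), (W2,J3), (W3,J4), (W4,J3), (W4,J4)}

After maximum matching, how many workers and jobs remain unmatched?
Unmatched: 0 workers, 0 jobs

Maximum matching size: 4
Workers: 4 total, 4 matched, 0 unmatched
Jobs: 4 total, 4 matched, 0 unmatched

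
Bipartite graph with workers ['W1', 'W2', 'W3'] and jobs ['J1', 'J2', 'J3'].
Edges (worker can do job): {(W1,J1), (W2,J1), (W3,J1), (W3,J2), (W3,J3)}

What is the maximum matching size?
Maximum matching size = 2

Maximum matching: {(W1,J1), (W3,J2)}
Size: 2

This assigns 2 workers to 2 distinct jobs.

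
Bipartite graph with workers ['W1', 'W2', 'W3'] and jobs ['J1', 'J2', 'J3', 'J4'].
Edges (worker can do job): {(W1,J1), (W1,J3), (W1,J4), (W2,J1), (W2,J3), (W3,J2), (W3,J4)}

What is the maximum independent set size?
Maximum independent set = 4

By König's theorem:
- Min vertex cover = Max matching = 3
- Max independent set = Total vertices - Min vertex cover
- Max independent set = 7 - 3 = 4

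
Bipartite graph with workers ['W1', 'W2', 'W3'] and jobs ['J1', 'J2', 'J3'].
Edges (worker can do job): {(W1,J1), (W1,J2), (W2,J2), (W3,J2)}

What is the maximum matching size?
Maximum matching size = 2

Maximum matching: {(W1,J1), (W3,J2)}
Size: 2

This assigns 2 workers to 2 distinct jobs.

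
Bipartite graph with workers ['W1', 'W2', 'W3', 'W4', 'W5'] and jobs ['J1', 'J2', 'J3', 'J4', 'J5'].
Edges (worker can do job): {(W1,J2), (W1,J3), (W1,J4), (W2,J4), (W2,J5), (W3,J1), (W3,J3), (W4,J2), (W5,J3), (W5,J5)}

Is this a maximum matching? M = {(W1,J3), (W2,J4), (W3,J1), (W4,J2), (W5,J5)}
Yes, size 5 is maximum

Proposed matching has size 5.
Maximum matching size for this graph: 5.

This is a maximum matching.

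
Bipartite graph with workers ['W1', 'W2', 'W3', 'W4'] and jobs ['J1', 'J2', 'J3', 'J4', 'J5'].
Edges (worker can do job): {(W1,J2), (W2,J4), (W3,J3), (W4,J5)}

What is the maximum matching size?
Maximum matching size = 4

Maximum matching: {(W1,J2), (W2,J4), (W3,J3), (W4,J5)}
Size: 4

This assigns 4 workers to 4 distinct jobs.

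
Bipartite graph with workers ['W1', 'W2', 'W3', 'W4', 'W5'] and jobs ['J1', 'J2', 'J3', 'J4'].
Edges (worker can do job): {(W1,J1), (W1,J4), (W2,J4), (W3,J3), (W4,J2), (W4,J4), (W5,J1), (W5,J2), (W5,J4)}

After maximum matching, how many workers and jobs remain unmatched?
Unmatched: 1 workers, 0 jobs

Maximum matching size: 4
Workers: 5 total, 4 matched, 1 unmatched
Jobs: 4 total, 4 matched, 0 unmatched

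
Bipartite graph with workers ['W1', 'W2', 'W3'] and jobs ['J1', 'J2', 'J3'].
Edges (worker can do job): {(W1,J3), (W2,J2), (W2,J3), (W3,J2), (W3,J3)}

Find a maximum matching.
Matching: {(W2,J2), (W3,J3)}

Maximum matching (size 2):
  W2 → J2
  W3 → J3

Each worker is assigned to at most one job, and each job to at most one worker.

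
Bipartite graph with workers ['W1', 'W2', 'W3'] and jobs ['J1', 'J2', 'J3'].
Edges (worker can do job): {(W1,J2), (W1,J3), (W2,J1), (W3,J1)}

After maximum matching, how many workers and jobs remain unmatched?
Unmatched: 1 workers, 1 jobs

Maximum matching size: 2
Workers: 3 total, 2 matched, 1 unmatched
Jobs: 3 total, 2 matched, 1 unmatched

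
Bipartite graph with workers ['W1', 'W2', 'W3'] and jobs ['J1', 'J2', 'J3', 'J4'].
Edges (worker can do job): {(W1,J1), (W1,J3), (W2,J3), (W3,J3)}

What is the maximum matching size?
Maximum matching size = 2

Maximum matching: {(W1,J1), (W3,J3)}
Size: 2

This assigns 2 workers to 2 distinct jobs.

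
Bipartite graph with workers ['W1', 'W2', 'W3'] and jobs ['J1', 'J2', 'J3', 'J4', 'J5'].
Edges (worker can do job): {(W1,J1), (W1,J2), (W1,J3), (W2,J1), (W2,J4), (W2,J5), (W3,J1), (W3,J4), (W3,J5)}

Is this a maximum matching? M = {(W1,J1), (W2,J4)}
No, size 2 is not maximum

Proposed matching has size 2.
Maximum matching size for this graph: 3.

This is NOT maximum - can be improved to size 3.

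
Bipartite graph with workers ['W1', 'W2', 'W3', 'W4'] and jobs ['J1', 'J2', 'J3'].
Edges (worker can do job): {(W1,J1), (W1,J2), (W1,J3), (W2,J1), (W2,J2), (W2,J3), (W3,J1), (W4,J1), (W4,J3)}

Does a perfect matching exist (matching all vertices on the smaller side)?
Yes, perfect matching exists (size 3)

Perfect matching: {(W1,J2), (W3,J1), (W4,J3)}
All 3 vertices on the smaller side are matched.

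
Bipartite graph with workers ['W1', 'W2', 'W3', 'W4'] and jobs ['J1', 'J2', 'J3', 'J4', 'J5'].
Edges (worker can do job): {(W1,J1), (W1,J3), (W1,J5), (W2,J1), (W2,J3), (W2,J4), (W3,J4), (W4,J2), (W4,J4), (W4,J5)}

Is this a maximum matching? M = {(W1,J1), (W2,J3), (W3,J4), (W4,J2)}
Yes, size 4 is maximum

Proposed matching has size 4.
Maximum matching size for this graph: 4.

This is a maximum matching.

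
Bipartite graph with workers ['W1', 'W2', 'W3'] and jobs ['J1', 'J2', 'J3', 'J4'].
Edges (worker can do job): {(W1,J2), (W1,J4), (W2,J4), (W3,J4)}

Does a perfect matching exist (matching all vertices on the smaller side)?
No, maximum matching has size 2 < 3

Maximum matching has size 2, need 3 for perfect matching.
Unmatched workers: ['W2']
Unmatched jobs: ['J3', 'J1']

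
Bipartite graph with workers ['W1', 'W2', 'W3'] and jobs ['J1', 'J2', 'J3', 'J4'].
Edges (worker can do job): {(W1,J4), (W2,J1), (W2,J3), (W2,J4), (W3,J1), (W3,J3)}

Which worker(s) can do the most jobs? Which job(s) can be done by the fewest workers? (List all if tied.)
Most versatile: W2 (3 jobs); Least covered: J2 (0 workers)

Worker degrees (jobs they can do): W1:1, W2:3, W3:2
Job degrees (workers who can do it): J1:2, J2:0, J3:2, J4:2

Maximum worker degree is 3, achieved by: W2
Minimum job degree is 0, achieved by: J2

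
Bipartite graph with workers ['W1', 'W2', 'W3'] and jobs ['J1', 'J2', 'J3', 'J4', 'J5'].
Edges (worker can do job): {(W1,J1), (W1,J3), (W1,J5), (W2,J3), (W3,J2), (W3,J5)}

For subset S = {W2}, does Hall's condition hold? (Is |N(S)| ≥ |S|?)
Yes: |N(S)| = 1, |S| = 1

Subset S = {W2}
Neighbors N(S) = {J3}

|N(S)| = 1, |S| = 1
Hall's condition: |N(S)| ≥ |S| is satisfied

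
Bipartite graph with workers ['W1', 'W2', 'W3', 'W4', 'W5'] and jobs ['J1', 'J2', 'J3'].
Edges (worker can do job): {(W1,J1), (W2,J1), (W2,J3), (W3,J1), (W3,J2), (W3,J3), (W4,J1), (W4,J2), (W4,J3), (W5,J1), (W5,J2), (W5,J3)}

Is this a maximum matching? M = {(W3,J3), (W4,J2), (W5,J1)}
Yes, size 3 is maximum

Proposed matching has size 3.
Maximum matching size for this graph: 3.

This is a maximum matching.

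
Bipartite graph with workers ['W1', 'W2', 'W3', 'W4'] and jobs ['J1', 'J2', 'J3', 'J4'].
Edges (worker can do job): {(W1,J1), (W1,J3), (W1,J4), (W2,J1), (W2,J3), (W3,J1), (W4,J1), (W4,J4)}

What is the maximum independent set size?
Maximum independent set = 5

By König's theorem:
- Min vertex cover = Max matching = 3
- Max independent set = Total vertices - Min vertex cover
- Max independent set = 8 - 3 = 5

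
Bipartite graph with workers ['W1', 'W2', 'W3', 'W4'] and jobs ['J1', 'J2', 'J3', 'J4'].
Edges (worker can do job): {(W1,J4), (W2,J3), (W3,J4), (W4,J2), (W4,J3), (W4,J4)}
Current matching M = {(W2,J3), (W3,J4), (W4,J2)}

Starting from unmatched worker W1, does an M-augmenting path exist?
No augmenting path from W1

Alternating search from W1 reaches jobs: {J4}.
Every reachable job is already matched in M, and following those matched edges back to workers exposes no further unvisited jobs.
No M-augmenting path from W1 exists.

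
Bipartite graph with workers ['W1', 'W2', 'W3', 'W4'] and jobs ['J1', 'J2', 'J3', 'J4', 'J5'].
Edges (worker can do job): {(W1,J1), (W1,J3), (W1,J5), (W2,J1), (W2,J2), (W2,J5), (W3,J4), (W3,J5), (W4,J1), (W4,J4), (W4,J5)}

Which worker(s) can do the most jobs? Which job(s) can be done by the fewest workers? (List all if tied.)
Most versatile: W1, W2, W4 (3 jobs); Least covered: J2, J3 (1 workers)

Worker degrees (jobs they can do): W1:3, W2:3, W3:2, W4:3
Job degrees (workers who can do it): J1:3, J2:1, J3:1, J4:2, J5:4

Maximum worker degree is 3, achieved by: W1, W2, W4
Minimum job degree is 1, achieved by: J2, J3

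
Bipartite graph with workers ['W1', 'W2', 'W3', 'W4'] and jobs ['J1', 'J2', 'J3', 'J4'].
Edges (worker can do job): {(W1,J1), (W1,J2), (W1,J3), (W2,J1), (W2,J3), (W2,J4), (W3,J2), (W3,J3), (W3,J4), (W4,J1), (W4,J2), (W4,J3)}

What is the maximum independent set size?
Maximum independent set = 4

By König's theorem:
- Min vertex cover = Max matching = 4
- Max independent set = Total vertices - Min vertex cover
- Max independent set = 8 - 4 = 4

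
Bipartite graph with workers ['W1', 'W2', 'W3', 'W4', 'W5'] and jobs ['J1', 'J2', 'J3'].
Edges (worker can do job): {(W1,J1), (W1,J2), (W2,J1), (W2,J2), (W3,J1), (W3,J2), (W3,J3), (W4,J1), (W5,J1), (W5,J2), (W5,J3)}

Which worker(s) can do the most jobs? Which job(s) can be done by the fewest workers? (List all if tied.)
Most versatile: W3, W5 (3 jobs); Least covered: J3 (2 workers)

Worker degrees (jobs they can do): W1:2, W2:2, W3:3, W4:1, W5:3
Job degrees (workers who can do it): J1:5, J2:4, J3:2

Maximum worker degree is 3, achieved by: W3, W5
Minimum job degree is 2, achieved by: J3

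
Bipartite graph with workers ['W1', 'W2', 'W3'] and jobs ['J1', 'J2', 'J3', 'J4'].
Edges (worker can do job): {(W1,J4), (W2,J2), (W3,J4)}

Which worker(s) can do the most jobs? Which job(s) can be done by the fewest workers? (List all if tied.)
Most versatile: W1, W2, W3 (1 jobs); Least covered: J1, J3 (0 workers)

Worker degrees (jobs they can do): W1:1, W2:1, W3:1
Job degrees (workers who can do it): J1:0, J2:1, J3:0, J4:2

Maximum worker degree is 1, achieved by: W1, W2, W3
Minimum job degree is 0, achieved by: J1, J3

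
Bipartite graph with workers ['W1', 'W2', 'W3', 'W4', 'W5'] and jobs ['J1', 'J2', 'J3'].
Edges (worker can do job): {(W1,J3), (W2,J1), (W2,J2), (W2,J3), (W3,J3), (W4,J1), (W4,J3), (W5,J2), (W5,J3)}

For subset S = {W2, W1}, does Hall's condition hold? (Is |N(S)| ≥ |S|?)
Yes: |N(S)| = 3, |S| = 2

Subset S = {W2, W1}
Neighbors N(S) = {J1, J2, J3}

|N(S)| = 3, |S| = 2
Hall's condition: |N(S)| ≥ |S| is satisfied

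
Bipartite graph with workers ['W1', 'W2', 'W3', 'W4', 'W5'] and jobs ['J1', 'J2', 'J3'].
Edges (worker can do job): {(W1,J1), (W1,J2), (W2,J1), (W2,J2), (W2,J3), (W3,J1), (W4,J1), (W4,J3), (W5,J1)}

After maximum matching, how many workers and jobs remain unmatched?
Unmatched: 2 workers, 0 jobs

Maximum matching size: 3
Workers: 5 total, 3 matched, 2 unmatched
Jobs: 3 total, 3 matched, 0 unmatched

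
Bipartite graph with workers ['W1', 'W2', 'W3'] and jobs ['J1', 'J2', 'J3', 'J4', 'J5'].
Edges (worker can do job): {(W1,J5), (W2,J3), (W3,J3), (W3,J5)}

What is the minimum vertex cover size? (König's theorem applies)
Minimum vertex cover size = 2

By König's theorem: in bipartite graphs,
min vertex cover = max matching = 2

Maximum matching has size 2, so minimum vertex cover also has size 2.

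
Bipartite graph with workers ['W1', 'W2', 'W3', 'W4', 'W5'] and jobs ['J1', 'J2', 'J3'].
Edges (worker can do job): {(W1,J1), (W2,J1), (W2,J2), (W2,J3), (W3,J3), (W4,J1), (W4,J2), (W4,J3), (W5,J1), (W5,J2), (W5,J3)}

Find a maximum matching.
Matching: {(W3,J3), (W4,J1), (W5,J2)}

Maximum matching (size 3):
  W3 → J3
  W4 → J1
  W5 → J2

Each worker is assigned to at most one job, and each job to at most one worker.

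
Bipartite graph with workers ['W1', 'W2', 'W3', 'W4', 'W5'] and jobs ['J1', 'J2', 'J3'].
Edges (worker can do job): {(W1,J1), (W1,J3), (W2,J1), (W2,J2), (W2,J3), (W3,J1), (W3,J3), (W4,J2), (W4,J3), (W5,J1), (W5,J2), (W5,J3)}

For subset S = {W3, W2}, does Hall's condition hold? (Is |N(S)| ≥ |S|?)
Yes: |N(S)| = 3, |S| = 2

Subset S = {W3, W2}
Neighbors N(S) = {J1, J2, J3}

|N(S)| = 3, |S| = 2
Hall's condition: |N(S)| ≥ |S| is satisfied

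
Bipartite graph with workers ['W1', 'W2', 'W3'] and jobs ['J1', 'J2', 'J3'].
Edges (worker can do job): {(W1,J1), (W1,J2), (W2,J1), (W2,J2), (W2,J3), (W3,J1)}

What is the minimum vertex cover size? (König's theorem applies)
Minimum vertex cover size = 3

By König's theorem: in bipartite graphs,
min vertex cover = max matching = 3

Maximum matching has size 3, so minimum vertex cover also has size 3.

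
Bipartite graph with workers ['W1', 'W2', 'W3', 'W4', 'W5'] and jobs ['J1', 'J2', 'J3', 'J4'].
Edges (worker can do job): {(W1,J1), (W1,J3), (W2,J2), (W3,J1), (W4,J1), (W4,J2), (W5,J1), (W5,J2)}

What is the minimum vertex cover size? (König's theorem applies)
Minimum vertex cover size = 3

By König's theorem: in bipartite graphs,
min vertex cover = max matching = 3

Maximum matching has size 3, so minimum vertex cover also has size 3.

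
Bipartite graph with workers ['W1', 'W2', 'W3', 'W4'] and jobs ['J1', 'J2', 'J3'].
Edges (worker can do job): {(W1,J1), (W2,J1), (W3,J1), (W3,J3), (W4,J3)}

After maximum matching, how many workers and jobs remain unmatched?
Unmatched: 2 workers, 1 jobs

Maximum matching size: 2
Workers: 4 total, 2 matched, 2 unmatched
Jobs: 3 total, 2 matched, 1 unmatched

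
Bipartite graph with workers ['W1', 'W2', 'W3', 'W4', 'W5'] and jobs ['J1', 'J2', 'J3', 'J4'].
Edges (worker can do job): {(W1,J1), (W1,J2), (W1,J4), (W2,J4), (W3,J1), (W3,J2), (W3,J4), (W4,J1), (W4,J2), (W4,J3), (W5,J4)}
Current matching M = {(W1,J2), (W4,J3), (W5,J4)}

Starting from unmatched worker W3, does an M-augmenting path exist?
Yes: W3 → J1

An M-augmenting path alternates non-matching / matching edges, starting and ending at unmatched vertices.
Path: W3 → J1
(J1 is unmatched in M, so the path is augmenting.)
Flipping edges along this path would increase |M| from 3 to 4.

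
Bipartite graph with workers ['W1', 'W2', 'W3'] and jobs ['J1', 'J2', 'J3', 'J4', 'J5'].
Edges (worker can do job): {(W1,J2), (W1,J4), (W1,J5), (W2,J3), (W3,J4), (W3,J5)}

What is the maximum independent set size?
Maximum independent set = 5

By König's theorem:
- Min vertex cover = Max matching = 3
- Max independent set = Total vertices - Min vertex cover
- Max independent set = 8 - 3 = 5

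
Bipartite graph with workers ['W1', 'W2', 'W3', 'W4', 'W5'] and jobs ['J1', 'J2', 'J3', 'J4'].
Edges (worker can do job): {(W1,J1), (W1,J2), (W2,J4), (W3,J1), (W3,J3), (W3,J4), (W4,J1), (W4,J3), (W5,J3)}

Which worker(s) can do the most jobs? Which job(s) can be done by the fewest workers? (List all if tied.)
Most versatile: W3 (3 jobs); Least covered: J2 (1 workers)

Worker degrees (jobs they can do): W1:2, W2:1, W3:3, W4:2, W5:1
Job degrees (workers who can do it): J1:3, J2:1, J3:3, J4:2

Maximum worker degree is 3, achieved by: W3
Minimum job degree is 1, achieved by: J2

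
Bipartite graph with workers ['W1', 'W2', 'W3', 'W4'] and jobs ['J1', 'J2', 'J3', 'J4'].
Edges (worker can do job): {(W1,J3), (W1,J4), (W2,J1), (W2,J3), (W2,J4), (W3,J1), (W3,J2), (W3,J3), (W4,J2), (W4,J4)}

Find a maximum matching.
Matching: {(W1,J3), (W2,J1), (W3,J2), (W4,J4)}

Maximum matching (size 4):
  W1 → J3
  W2 → J1
  W3 → J2
  W4 → J4

Each worker is assigned to at most one job, and each job to at most one worker.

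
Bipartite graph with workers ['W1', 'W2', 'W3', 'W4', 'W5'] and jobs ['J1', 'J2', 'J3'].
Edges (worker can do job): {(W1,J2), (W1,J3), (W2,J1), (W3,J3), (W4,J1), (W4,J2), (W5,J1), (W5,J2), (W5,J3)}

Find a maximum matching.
Matching: {(W3,J3), (W4,J2), (W5,J1)}

Maximum matching (size 3):
  W3 → J3
  W4 → J2
  W5 → J1

Each worker is assigned to at most one job, and each job to at most one worker.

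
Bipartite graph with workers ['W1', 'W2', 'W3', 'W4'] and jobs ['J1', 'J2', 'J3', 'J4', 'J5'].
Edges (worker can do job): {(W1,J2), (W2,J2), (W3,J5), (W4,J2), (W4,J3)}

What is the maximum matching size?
Maximum matching size = 3

Maximum matching: {(W1,J2), (W3,J5), (W4,J3)}
Size: 3

This assigns 3 workers to 3 distinct jobs.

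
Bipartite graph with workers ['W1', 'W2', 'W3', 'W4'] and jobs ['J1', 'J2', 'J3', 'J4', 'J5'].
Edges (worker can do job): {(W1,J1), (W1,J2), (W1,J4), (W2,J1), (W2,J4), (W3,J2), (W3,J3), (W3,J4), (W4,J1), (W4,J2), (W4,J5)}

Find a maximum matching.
Matching: {(W1,J4), (W2,J1), (W3,J2), (W4,J5)}

Maximum matching (size 4):
  W1 → J4
  W2 → J1
  W3 → J2
  W4 → J5

Each worker is assigned to at most one job, and each job to at most one worker.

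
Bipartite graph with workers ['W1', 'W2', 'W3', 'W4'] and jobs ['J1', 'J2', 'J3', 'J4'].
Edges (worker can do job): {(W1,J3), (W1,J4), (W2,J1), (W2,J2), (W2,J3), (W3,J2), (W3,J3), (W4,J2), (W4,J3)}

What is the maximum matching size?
Maximum matching size = 4

Maximum matching: {(W1,J4), (W2,J1), (W3,J2), (W4,J3)}
Size: 4

This assigns 4 workers to 4 distinct jobs.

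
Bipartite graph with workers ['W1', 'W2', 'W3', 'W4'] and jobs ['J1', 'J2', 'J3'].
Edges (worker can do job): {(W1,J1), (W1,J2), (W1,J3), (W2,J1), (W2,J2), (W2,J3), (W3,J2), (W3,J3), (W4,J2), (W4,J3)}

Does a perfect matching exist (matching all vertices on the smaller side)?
Yes, perfect matching exists (size 3)

Perfect matching: {(W1,J1), (W3,J3), (W4,J2)}
All 3 vertices on the smaller side are matched.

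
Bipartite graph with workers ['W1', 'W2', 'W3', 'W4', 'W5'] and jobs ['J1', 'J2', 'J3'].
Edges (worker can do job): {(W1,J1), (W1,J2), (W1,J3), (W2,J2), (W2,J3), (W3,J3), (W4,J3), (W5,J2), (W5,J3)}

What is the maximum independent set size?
Maximum independent set = 5

By König's theorem:
- Min vertex cover = Max matching = 3
- Max independent set = Total vertices - Min vertex cover
- Max independent set = 8 - 3 = 5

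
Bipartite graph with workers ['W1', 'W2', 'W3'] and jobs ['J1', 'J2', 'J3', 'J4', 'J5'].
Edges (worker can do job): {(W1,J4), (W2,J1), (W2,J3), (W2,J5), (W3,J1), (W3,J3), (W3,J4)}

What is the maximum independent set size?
Maximum independent set = 5

By König's theorem:
- Min vertex cover = Max matching = 3
- Max independent set = Total vertices - Min vertex cover
- Max independent set = 8 - 3 = 5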